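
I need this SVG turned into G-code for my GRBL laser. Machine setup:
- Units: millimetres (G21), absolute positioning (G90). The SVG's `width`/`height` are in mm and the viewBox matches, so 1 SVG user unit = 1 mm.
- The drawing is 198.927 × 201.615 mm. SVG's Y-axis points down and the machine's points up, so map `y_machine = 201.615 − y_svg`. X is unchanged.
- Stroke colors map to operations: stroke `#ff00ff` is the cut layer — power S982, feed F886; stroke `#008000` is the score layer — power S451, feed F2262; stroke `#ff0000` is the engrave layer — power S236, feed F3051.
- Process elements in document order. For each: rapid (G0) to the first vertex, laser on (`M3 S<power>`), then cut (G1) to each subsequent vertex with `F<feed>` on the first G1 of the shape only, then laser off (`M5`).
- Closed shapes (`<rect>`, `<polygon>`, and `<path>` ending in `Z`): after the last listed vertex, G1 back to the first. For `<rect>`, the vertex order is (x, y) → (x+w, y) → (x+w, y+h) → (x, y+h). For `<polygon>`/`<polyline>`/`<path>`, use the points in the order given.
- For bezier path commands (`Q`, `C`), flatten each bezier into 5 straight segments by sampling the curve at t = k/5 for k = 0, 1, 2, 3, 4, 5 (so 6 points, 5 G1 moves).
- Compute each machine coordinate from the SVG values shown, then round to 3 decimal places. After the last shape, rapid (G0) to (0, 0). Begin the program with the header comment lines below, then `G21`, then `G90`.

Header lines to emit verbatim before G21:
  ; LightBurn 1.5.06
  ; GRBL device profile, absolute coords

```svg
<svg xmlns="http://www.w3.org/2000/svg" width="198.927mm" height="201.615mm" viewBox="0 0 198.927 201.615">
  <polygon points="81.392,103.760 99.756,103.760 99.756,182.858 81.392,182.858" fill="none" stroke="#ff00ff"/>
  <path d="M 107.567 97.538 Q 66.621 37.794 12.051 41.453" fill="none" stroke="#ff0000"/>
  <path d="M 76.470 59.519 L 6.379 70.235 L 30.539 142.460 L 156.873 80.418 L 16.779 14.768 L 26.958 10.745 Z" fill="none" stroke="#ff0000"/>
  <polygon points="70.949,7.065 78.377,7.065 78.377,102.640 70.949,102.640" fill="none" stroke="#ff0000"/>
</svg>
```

; LightBurn 1.5.06
; GRBL device profile, absolute coords
G21
G90
G0 X81.392 Y97.855
M3 S982
G1 X99.756 Y97.855 F886
G1 X99.756 Y18.757
G1 X81.392 Y18.757
G1 X81.392 Y97.855
M5
G0 X107.567 Y104.077
M3 S236
G1 X90.644 Y125.438 F3051
G1 X72.630 Y141.728
G1 X53.527 Y152.945
G1 X33.334 Y159.089
G1 X12.051 Y160.162
M5
G0 X76.470 Y142.096
M3 S236
G1 X6.379 Y131.380 F3051
G1 X30.539 Y59.155
G1 X156.873 Y121.197
G1 X16.779 Y186.847
G1 X26.958 Y190.870
G1 X76.470 Y142.096
M5
G0 X70.949 Y194.550
M3 S236
G1 X78.377 Y194.550 F3051
G1 X78.377 Y98.975
G1 X70.949 Y98.975
G1 X70.949 Y194.550
M5
G0 X0.000 Y0.000

1 u = 1 mm; y_m = 201.615 − y.

[1] `<polygon>` rectangle, #ff00ff→cut S982 F886: (81.392,97.855) → (99.756,97.855) → (99.756,18.757) → (81.392,18.757) → (81.392,97.855) (closed)

[2] `<path>` quadratic bezier, #ff0000→engrave S236 F3051: (107.567,104.077) → (90.644,125.438) → (72.630,141.728) → (53.527,152.945) → (33.334,159.089) → (12.051,160.162)

[3] `<path>` closed polygon, #ff0000→engrave S236 F3051: (76.470,142.096) → (6.379,131.380) → (30.539,59.155) → (156.873,121.197) → (16.779,186.847) → (26.958,190.870) → (76.470,142.096) (closed)

[4] `<polygon>` rectangle, #ff0000→engrave S236 F3051: (70.949,194.550) → (78.377,194.550) → (78.377,98.975) → (70.949,98.975) → (70.949,194.550) (closed)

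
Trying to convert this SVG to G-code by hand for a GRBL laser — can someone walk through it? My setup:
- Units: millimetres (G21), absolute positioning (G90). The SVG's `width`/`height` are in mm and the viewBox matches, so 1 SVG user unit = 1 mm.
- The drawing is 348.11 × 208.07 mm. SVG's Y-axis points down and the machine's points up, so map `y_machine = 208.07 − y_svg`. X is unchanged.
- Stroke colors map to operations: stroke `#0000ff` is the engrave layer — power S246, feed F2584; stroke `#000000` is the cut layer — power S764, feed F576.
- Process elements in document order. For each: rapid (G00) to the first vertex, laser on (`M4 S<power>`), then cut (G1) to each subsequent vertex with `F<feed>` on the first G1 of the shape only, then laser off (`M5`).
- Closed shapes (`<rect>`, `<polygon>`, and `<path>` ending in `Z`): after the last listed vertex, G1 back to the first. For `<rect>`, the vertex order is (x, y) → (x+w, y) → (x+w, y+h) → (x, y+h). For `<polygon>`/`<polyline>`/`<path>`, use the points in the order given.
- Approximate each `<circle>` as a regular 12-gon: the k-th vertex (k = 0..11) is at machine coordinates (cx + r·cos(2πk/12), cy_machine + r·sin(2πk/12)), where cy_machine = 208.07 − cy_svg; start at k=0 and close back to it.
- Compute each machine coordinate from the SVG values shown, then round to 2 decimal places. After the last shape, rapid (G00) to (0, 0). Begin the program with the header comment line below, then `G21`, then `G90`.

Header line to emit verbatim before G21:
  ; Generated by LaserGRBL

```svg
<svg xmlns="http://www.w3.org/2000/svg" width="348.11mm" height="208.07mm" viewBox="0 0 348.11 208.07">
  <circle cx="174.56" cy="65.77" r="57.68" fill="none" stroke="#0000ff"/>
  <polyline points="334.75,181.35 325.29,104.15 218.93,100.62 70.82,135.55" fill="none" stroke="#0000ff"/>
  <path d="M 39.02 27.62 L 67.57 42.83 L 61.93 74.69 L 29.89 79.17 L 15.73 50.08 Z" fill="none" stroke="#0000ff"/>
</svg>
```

1 u = 1 mm; y_m = 208.07 − y.

[1] `<circle>` circle, #0000ff→engrave S246 F2584: (232.24,142.30) → (224.51,171.14) → (203.40,192.25) → (174.56,199.98) → (145.72,192.25) → (124.61,171.14) → (116.88,142.30) → (124.61,113.46) → (145.72,92.35) → (174.56,84.62) → (203.40,92.35) → (224.51,113.46) → (232.24,142.30) (closed)

[2] `<polyline>` open polyline, #0000ff→engrave S246 F2584: (334.75,26.72) → (325.29,103.92) → (218.93,107.45) → (70.82,72.52)

[3] `<path>` regular polygon, #0000ff→engrave S246 F2584: (39.02,180.45) → (67.57,165.24) → (61.93,133.38) → (29.89,128.90) → (15.73,157.99) → (39.02,180.45) (closed)

; Generated by LaserGRBL
G21
G90
G00 X232.24 Y142.30
M4 S246
G1 X224.51 Y171.14 F2584
G1 X203.40 Y192.25
G1 X174.56 Y199.98
G1 X145.72 Y192.25
G1 X124.61 Y171.14
G1 X116.88 Y142.30
G1 X124.61 Y113.46
G1 X145.72 Y92.35
G1 X174.56 Y84.62
G1 X203.40 Y92.35
G1 X224.51 Y113.46
G1 X232.24 Y142.30
M5
G00 X334.75 Y26.72
M4 S246
G1 X325.29 Y103.92 F2584
G1 X218.93 Y107.45
G1 X70.82 Y72.52
M5
G00 X39.02 Y180.45
M4 S246
G1 X67.57 Y165.24 F2584
G1 X61.93 Y133.38
G1 X29.89 Y128.90
G1 X15.73 Y157.99
G1 X39.02 Y180.45
M5
G00 X0.00 Y0.00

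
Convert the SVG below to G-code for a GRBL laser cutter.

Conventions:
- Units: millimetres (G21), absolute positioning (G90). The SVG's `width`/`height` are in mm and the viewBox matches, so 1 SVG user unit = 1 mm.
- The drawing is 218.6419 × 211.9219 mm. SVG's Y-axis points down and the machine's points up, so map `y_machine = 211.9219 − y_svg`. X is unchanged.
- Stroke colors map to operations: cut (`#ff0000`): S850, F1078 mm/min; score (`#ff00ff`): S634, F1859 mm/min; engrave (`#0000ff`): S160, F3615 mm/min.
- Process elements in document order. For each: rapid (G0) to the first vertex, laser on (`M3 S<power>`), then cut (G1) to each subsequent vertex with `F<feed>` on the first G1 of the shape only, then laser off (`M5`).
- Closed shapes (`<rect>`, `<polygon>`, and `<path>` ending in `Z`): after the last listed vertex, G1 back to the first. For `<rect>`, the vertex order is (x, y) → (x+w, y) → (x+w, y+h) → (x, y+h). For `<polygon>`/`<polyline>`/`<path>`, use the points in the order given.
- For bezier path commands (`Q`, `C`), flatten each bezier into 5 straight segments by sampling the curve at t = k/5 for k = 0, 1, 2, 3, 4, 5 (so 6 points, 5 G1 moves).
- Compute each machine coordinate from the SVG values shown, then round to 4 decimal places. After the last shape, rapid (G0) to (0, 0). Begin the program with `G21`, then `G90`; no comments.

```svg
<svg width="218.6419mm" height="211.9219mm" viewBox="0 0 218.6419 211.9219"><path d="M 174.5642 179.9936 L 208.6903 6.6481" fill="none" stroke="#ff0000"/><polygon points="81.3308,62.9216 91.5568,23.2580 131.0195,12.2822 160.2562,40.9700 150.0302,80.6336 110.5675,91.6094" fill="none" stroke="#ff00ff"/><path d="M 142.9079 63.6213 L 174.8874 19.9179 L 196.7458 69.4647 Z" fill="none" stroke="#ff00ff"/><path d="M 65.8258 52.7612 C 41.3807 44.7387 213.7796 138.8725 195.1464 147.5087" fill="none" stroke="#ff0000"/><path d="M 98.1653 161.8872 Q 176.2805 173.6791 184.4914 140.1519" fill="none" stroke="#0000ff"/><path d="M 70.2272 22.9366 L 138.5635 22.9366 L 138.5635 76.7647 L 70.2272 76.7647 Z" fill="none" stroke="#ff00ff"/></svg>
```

viewBox `0 0 218.6419 211.9219` with mm width/height → 1 unit = 1 mm. Flip: y_m = 211.9219 − y_svg.

**Shape 1** — `<path>` line segment, stroke `#ff0000` → cut (S850, F1078). Machine vertices: (174.5642,31.9283) → (208.6903,205.2738). Open path.

**Shape 2** — `<polygon>` regular polygon, stroke `#ff00ff` → score (S634, F1859). Machine vertices: (81.3308,149.0003) → (91.5568,188.6639) → (131.0195,199.6397) → (160.2562,170.9519) → (150.0302,131.2883) → (110.5675,120.3125) → (81.3308,149.0003). Closed: final G1 returns to the first vertex.

**Shape 3** — `<path>` regular polygon, stroke `#ff00ff` → score (S634, F1859). Machine vertices: (142.9079,148.3006) → (174.8874,192.0040) → (196.7458,142.4572) → (142.9079,148.3006). Closed: final G1 returns to the first vertex.

**Shape 4** — `<path>` cubic bezier, stroke `#ff0000` → cut (S850, F1078). Control points (SVG): P0=(65.8258,52.7612), P1=(41.3807,44.7387), P2=(213.7796,138.8725), P3=(195.1464,147.5087); sampled at t=k/5. Machine vertices: (65.8258,159.1607) → (71.6770,153.2167) → (106.1527,131.7625) → (150.6349,103.8056) → (186.5055,78.3534) → (195.1464,64.4132). Open path.

**Shape 5** — `<path>` quadratic bezier, stroke `#0000ff` → engrave (S160, F3615). Control points (SVG): P0=(98.1653,161.8872), P1=(176.2805,173.6791), P2=(184.4914,140.1519); sampled at t=k/5. Machine vertices: (98.1653,50.0347) → (126.6152,47.1307) → (149.4728,47.8522) → (166.7380,52.1993) → (178.4109,60.1719) → (184.4914,71.7700). Open path.

**Shape 6** — `<path>` rectangle, stroke `#ff00ff` → score (S634, F1859). Machine vertices: (70.2272,188.9853) → (138.5635,188.9853) → (138.5635,135.1572) → (70.2272,135.1572) → (70.2272,188.9853). Closed: final G1 returns to the first vertex.

G21
G90
G0 X174.5642 Y31.9283
M3 S850
G1 X208.6903 Y205.2738 F1078
M5
G0 X81.3308 Y149.0003
M3 S634
G1 X91.5568 Y188.6639 F1859
G1 X131.0195 Y199.6397
G1 X160.2562 Y170.9519
G1 X150.0302 Y131.2883
G1 X110.5675 Y120.3125
G1 X81.3308 Y149.0003
M5
G0 X142.9079 Y148.3006
M3 S634
G1 X174.8874 Y192.0040 F1859
G1 X196.7458 Y142.4572
G1 X142.9079 Y148.3006
M5
G0 X65.8258 Y159.1607
M3 S850
G1 X71.6770 Y153.2167 F1078
G1 X106.1527 Y131.7625
G1 X150.6349 Y103.8056
G1 X186.5055 Y78.3534
G1 X195.1464 Y64.4132
M5
G0 X98.1653 Y50.0347
M3 S160
G1 X126.6152 Y47.1307 F3615
G1 X149.4728 Y47.8522
G1 X166.7380 Y52.1993
G1 X178.4109 Y60.1719
G1 X184.4914 Y71.7700
M5
G0 X70.2272 Y188.9853
M3 S634
G1 X138.5635 Y188.9853 F1859
G1 X138.5635 Y135.1572
G1 X70.2272 Y135.1572
G1 X70.2272 Y188.9853
M5
G0 X0.0000 Y0.0000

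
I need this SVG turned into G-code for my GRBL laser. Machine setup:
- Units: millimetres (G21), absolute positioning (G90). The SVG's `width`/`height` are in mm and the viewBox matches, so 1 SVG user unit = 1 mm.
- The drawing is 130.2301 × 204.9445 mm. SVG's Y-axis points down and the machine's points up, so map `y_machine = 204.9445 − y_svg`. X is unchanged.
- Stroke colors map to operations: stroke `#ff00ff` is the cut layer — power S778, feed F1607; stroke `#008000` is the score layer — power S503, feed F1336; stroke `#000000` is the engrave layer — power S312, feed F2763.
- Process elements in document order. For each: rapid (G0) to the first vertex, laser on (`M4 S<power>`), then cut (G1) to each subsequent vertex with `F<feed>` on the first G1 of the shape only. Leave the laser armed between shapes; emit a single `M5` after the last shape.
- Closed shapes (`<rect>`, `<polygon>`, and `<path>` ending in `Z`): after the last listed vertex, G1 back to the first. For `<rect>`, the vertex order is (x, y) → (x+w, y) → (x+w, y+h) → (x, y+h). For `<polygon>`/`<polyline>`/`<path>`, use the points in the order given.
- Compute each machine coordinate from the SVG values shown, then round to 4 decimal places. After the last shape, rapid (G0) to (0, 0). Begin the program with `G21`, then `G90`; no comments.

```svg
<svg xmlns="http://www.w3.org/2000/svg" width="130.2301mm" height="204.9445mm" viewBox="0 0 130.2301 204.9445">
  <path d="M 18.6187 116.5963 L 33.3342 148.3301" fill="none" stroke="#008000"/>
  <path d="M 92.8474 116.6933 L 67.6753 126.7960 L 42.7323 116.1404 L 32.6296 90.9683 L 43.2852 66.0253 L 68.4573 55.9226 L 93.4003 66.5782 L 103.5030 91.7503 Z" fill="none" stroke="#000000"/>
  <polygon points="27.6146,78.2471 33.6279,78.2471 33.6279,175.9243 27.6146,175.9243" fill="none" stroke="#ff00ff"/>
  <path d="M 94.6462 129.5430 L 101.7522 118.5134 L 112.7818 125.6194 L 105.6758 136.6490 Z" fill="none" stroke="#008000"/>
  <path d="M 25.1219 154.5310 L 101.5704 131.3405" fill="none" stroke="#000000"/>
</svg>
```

G21
G90
G0 X18.6187 Y88.3482
M4 S503
G1 X33.3342 Y56.6144 F1336
G0 X92.8474 Y88.2512
M4 S312
G1 X67.6753 Y78.1485 F2763
G1 X42.7323 Y88.8041
G1 X32.6296 Y113.9762
G1 X43.2852 Y138.9192
G1 X68.4573 Y149.0219
G1 X93.4003 Y138.3663
G1 X103.5030 Y113.1942
G1 X92.8474 Y88.2512
G0 X27.6146 Y126.6974
M4 S778
G1 X33.6279 Y126.6974 F1607
G1 X33.6279 Y29.0202
G1 X27.6146 Y29.0202
G1 X27.6146 Y126.6974
G0 X94.6462 Y75.4015
M4 S503
G1 X101.7522 Y86.4311 F1336
G1 X112.7818 Y79.3251
G1 X105.6758 Y68.2955
G1 X94.6462 Y75.4015
G0 X25.1219 Y50.4135
M4 S312
G1 X101.5704 Y73.6040 F2763
M5
G0 X0.0000 Y0.0000

Since the viewBox matches the mm dimensions, user units are millimetres directly. The only transform is the Y-flip y_m = 204.9445 − y_svg.

Shape 1 is a line segment drawn with `<path>`. Its stroke #008000 means score at S503, F1336. After flipping Y the toolpath is (18.6187,88.3482) → (33.3342,56.6144).

Shape 2 is a regular polygon drawn with `<path>`. Its stroke #000000 means engrave at S312, F2763. After flipping Y the toolpath is (92.8474,88.2512) → (67.6753,78.1485) → (42.7323,88.8041) → (32.6296,113.9762) → (43.2852,138.9192) → (68.4573,149.0219) → (93.4003,138.3663) → (103.5030,113.1942) → (92.8474,88.2512), returning to the start.

Shape 3 is a rectangle drawn with `<polygon>`. Its stroke #ff00ff means cut at S778, F1607. After flipping Y the toolpath is (27.6146,126.6974) → (33.6279,126.6974) → (33.6279,29.0202) → (27.6146,29.0202) → (27.6146,126.6974), returning to the start.

Shape 4 is a regular polygon drawn with `<path>`. Its stroke #008000 means score at S503, F1336. After flipping Y the toolpath is (94.6462,75.4015) → (101.7522,86.4311) → (112.7818,79.3251) → (105.6758,68.2955) → (94.6462,75.4015), returning to the start.

Shape 5 is a line segment drawn with `<path>`. Its stroke #000000 means engrave at S312, F2763. After flipping Y the toolpath is (25.1219,50.4135) → (101.5704,73.6040).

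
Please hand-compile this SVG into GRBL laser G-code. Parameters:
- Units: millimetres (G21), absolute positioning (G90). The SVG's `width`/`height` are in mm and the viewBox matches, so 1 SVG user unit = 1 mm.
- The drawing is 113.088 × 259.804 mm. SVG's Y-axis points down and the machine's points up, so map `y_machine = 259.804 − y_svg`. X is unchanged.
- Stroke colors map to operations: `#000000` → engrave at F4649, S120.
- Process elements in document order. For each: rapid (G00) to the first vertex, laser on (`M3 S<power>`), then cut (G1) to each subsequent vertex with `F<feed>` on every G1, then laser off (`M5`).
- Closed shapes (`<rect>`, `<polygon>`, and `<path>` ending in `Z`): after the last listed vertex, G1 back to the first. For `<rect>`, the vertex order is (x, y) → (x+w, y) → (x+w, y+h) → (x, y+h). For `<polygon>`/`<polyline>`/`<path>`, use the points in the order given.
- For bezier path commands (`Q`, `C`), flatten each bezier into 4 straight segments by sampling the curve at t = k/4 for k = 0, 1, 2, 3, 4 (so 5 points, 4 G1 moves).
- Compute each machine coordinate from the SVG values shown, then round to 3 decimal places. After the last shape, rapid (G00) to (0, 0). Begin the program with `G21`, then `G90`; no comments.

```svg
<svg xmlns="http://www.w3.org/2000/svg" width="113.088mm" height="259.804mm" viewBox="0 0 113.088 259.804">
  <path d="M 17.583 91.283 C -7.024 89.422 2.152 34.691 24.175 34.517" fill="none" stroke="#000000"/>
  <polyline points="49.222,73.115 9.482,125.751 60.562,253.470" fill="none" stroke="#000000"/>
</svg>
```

1 u = 1 mm; y_m = 259.804 − y.

[1] `<path>` cubic bezier, #000000→engrave S120 F4649: (17.583,168.521) → (5.135,178.151) → (3.393,197.537) → (10.394,216.606) → (24.175,225.287)

[2] `<polyline>` open polyline, #000000→engrave S120 F4649: (49.222,186.689) → (9.482,134.053) → (60.562,6.334)

G21
G90
G00 X17.583 Y168.521
M3 S120
G1 X5.135 Y178.151 F4649
G1 X3.393 Y197.537 F4649
G1 X10.394 Y216.606 F4649
G1 X24.175 Y225.287 F4649
M5
G00 X49.222 Y186.689
M3 S120
G1 X9.482 Y134.053 F4649
G1 X60.562 Y6.334 F4649
M5
G00 X0.000 Y0.000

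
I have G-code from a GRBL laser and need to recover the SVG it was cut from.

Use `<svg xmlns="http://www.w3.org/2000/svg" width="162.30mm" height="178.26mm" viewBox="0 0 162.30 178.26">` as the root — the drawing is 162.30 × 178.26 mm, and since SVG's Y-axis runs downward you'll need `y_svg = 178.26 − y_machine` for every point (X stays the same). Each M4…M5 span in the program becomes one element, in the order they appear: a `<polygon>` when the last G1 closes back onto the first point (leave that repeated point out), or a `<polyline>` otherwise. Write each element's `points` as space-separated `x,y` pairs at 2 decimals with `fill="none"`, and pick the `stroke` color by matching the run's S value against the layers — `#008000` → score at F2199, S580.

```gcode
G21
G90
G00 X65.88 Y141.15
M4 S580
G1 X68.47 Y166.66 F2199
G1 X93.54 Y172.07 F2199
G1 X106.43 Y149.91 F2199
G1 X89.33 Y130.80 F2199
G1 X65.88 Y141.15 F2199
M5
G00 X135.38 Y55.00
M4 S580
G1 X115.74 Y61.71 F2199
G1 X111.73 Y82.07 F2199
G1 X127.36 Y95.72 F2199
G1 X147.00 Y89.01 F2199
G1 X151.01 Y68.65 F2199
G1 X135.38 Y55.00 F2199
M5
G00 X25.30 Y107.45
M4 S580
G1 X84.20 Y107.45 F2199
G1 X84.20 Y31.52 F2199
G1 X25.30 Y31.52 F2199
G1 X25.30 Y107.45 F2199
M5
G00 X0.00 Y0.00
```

<svg xmlns="http://www.w3.org/2000/svg" width="162.30mm" height="178.26mm" viewBox="0 0 162.30 178.26">
  <polygon points="65.88,37.11 68.47,11.60 93.54,6.19 106.43,28.35 89.33,47.46" fill="none" stroke="#008000"/>
  <polygon points="135.38,123.26 115.74,116.55 111.73,96.19 127.36,82.54 147.00,89.25 151.01,109.61" fill="none" stroke="#008000"/>
  <polygon points="25.30,70.81 84.20,70.81 84.20,146.74 25.30,146.74" fill="none" stroke="#008000"/>
</svg>

Each laser-on run becomes one SVG element. Flip Y back into SVG space with y_svg = 178.26 − y_machine. Every run uses S580, so all elements get stroke `#008000` (score).

Run 1: The run returns to its start, so emit a `<polygon>` with points (Y-flipped): 65.88,37.11 68.47,11.60 93.54,6.19 106.43,28.35 89.33,47.46.

Run 2: The run returns to its start, so emit a `<polygon>` with points (Y-flipped): 135.38,123.26 115.74,116.55 111.73,96.19 127.36,82.54 147.00,89.25 151.01,109.61.

Run 3: The run returns to its start, so emit a `<polygon>` with points (Y-flipped): 25.30,70.81 84.20,70.81 84.20,146.74 25.30,146.74.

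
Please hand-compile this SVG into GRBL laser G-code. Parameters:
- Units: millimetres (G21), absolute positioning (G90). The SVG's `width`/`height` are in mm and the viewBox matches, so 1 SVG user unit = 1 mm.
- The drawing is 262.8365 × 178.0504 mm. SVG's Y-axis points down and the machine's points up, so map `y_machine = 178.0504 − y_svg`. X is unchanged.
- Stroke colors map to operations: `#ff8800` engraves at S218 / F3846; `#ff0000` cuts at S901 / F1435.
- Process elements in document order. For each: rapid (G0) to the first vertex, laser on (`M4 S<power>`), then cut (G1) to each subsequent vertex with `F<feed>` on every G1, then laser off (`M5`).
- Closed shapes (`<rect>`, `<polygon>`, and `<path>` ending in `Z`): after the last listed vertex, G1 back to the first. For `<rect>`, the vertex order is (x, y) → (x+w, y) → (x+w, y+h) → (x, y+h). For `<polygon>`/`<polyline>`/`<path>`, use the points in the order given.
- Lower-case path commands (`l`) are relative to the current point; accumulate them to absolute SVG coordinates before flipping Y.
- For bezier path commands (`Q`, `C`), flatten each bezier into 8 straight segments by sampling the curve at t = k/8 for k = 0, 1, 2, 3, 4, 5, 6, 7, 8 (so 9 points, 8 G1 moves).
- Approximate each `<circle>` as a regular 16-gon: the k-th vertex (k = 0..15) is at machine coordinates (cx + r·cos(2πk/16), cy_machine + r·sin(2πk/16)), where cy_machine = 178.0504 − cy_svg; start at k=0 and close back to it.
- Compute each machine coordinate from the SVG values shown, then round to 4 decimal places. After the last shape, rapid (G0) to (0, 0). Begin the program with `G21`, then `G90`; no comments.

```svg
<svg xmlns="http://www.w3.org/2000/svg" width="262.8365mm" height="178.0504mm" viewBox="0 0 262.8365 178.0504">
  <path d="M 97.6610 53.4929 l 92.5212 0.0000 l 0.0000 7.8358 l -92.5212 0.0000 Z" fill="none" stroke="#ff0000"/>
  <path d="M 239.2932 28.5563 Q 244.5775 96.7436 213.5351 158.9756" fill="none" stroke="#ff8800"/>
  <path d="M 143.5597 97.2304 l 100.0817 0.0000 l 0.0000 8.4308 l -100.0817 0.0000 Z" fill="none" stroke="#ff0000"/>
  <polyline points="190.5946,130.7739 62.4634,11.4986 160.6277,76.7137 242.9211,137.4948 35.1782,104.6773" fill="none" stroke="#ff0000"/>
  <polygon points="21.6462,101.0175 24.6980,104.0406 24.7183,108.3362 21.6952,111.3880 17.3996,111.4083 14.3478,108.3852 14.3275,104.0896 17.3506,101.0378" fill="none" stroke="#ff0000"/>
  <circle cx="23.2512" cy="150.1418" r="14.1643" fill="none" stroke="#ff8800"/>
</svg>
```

1 u = 1 mm; y_m = 178.0504 − y.

[1] `<path>` rectangle, #ff0000→cut S901 F1435: (97.6610,124.5575) → (190.1822,124.5575) → (190.1822,116.7217) → (97.6610,116.7217) → (97.6610,124.5575) (closed)

[2] `<path>` quadratic bezier, #ff8800→engrave S218 F3846: (239.2932,149.4941) → (240.0467,132.5403) → (239.6649,115.7727) → (238.1480,99.1911) → (235.4958,82.7956) → (231.7085,66.5863) → (226.7859,50.5630) → (220.7281,34.7259) → (213.5351,19.0748)

[3] `<path>` rectangle, #ff0000→cut S901 F1435: (143.5597,80.8200) → (243.6414,80.8200) → (243.6414,72.3892) → (143.5597,72.3892) → (143.5597,80.8200) (closed)

[4] `<polyline>` open polyline, #ff0000→cut S901 F1435: (190.5946,47.2765) → (62.4634,166.5518) → (160.6277,101.3367) → (242.9211,40.5556) → (35.1782,73.3731)

[5] `<polygon>` regular polygon, #ff0000→cut S901 F1435: (21.6462,77.0329) → (24.6980,74.0098) → (24.7183,69.7142) → (21.6952,66.6624) → (17.3996,66.6421) → (14.3478,69.6652) → (14.3275,73.9608) → (17.3506,77.0126) → (21.6462,77.0329) (closed)

[6] `<circle>` circle, #ff8800→engrave S218 F3846: (37.4155,27.9086) → (36.3373,33.3290) → (33.2669,37.9243) → (28.6716,40.9947) → (23.2512,42.0729) → (17.8308,40.9947) → (13.2355,37.9243) → (10.1651,33.3290) → (9.0869,27.9086) → (10.1651,22.4882) → (13.2355,17.8929) → (17.8308,14.8225) → (23.2512,13.7443) → (28.6716,14.8225) → (33.2669,17.8929) → (36.3373,22.4882) → (37.4155,27.9086) (closed)

G21
G90
G0 X97.6610 Y124.5575
M4 S901
G1 X190.1822 Y124.5575 F1435
G1 X190.1822 Y116.7217 F1435
G1 X97.6610 Y116.7217 F1435
G1 X97.6610 Y124.5575 F1435
M5
G0 X239.2932 Y149.4941
M4 S218
G1 X240.0467 Y132.5403 F3846
G1 X239.6649 Y115.7727 F3846
G1 X238.1480 Y99.1911 F3846
G1 X235.4958 Y82.7956 F3846
G1 X231.7085 Y66.5863 F3846
G1 X226.7859 Y50.5630 F3846
G1 X220.7281 Y34.7259 F3846
G1 X213.5351 Y19.0748 F3846
M5
G0 X143.5597 Y80.8200
M4 S901
G1 X243.6414 Y80.8200 F1435
G1 X243.6414 Y72.3892 F1435
G1 X143.5597 Y72.3892 F1435
G1 X143.5597 Y80.8200 F1435
M5
G0 X190.5946 Y47.2765
M4 S901
G1 X62.4634 Y166.5518 F1435
G1 X160.6277 Y101.3367 F1435
G1 X242.9211 Y40.5556 F1435
G1 X35.1782 Y73.3731 F1435
M5
G0 X21.6462 Y77.0329
M4 S901
G1 X24.6980 Y74.0098 F1435
G1 X24.7183 Y69.7142 F1435
G1 X21.6952 Y66.6624 F1435
G1 X17.3996 Y66.6421 F1435
G1 X14.3478 Y69.6652 F1435
G1 X14.3275 Y73.9608 F1435
G1 X17.3506 Y77.0126 F1435
G1 X21.6462 Y77.0329 F1435
M5
G0 X37.4155 Y27.9086
M4 S218
G1 X36.3373 Y33.3290 F3846
G1 X33.2669 Y37.9243 F3846
G1 X28.6716 Y40.9947 F3846
G1 X23.2512 Y42.0729 F3846
G1 X17.8308 Y40.9947 F3846
G1 X13.2355 Y37.9243 F3846
G1 X10.1651 Y33.3290 F3846
G1 X9.0869 Y27.9086 F3846
G1 X10.1651 Y22.4882 F3846
G1 X13.2355 Y17.8929 F3846
G1 X17.8308 Y14.8225 F3846
G1 X23.2512 Y13.7443 F3846
G1 X28.6716 Y14.8225 F3846
G1 X33.2669 Y17.8929 F3846
G1 X36.3373 Y22.4882 F3846
G1 X37.4155 Y27.9086 F3846
M5
G0 X0.0000 Y0.0000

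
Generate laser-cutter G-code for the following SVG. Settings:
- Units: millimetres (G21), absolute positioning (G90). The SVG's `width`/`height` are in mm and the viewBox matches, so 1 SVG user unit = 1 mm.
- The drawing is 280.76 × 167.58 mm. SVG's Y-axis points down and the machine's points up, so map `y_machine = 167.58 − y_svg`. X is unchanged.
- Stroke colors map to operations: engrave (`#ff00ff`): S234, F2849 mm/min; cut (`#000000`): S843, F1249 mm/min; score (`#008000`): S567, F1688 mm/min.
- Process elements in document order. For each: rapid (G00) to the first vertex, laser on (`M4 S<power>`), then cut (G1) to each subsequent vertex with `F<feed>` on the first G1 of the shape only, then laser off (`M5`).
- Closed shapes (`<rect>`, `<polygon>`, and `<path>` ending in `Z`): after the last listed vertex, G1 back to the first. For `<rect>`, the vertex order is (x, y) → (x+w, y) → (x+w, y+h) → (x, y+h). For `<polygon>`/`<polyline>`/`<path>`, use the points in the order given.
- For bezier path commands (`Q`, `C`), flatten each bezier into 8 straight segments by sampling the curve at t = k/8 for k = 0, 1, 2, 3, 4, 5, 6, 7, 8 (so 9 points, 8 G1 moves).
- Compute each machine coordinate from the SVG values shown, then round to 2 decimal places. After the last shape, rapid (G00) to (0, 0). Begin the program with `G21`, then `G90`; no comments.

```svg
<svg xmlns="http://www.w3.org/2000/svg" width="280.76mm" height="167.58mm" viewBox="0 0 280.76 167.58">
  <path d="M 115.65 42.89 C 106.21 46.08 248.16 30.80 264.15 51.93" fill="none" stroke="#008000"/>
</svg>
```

1 u = 1 mm; y_m = 167.58 − y.

[1] `<path>` cubic bezier, #008000→score S567 F1688: (115.65,124.69) → (118.66,124.25) → (132.62,124.90) → (154.27,126.00) → (180.36,126.90) → (207.65,126.95) → (232.87,125.53) → (252.79,121.97) → (264.15,115.65)

G21
G90
G00 X115.65 Y124.69
M4 S567
G1 X118.66 Y124.25 F1688
G1 X132.62 Y124.90
G1 X154.27 Y126.00
G1 X180.36 Y126.90
G1 X207.65 Y126.95
G1 X232.87 Y125.53
G1 X252.79 Y121.97
G1 X264.15 Y115.65
M5
G00 X0.00 Y0.00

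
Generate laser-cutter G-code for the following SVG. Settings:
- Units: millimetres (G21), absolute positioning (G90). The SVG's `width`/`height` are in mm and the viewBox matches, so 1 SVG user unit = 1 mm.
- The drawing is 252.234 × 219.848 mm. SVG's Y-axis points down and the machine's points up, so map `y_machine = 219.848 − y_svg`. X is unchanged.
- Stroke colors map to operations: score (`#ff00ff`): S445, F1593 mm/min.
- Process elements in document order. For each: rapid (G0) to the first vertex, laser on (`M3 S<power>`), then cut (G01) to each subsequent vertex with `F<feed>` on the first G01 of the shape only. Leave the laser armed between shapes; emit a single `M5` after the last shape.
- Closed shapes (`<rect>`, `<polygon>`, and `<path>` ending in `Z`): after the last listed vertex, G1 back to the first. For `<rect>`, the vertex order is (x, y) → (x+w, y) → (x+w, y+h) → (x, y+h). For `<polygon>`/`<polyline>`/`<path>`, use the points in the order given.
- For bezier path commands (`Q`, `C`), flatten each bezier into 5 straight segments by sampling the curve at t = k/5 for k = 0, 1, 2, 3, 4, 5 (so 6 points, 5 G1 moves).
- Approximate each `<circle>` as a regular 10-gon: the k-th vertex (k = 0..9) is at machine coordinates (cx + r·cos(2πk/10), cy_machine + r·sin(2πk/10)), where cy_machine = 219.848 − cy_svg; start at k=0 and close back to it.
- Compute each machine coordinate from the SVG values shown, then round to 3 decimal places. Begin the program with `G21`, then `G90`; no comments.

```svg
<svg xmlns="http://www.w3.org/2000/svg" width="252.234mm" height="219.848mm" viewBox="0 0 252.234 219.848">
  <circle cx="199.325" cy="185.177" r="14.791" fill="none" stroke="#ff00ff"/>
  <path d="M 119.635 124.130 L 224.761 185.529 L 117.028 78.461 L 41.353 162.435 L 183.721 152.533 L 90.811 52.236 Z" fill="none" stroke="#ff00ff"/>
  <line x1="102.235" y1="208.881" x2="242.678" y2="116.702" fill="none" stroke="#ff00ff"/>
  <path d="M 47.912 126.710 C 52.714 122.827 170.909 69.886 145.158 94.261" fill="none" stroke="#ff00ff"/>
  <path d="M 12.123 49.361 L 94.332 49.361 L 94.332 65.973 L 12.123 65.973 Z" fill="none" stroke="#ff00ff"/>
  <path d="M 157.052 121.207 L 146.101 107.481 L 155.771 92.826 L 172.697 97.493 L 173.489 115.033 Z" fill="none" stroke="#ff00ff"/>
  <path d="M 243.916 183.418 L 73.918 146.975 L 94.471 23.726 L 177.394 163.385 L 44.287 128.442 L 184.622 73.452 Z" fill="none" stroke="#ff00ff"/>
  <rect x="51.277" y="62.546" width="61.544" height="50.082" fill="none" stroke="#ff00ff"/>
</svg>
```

G21
G90
G0 X214.116 Y34.671
M3 S445
G01 X211.291 Y43.365 F1593
G01 X203.896 Y48.738
G01 X194.754 Y48.738
G01 X187.359 Y43.365
G01 X184.534 Y34.671
G01 X187.359 Y25.977
G01 X194.754 Y20.604
G01 X203.896 Y20.604
G01 X211.291 Y25.977
G01 X214.116 Y34.671
G0 X119.635 Y95.718
M3 S445
G01 X224.761 Y34.319 F1593
G01 X117.028 Y141.387
G01 X41.353 Y57.413
G01 X183.721 Y67.315
G01 X90.811 Y167.612
G01 X119.635 Y95.718
G0 X102.235 Y10.967
M3 S445
G01 X242.678 Y103.146 F1593
G0 X47.912 Y93.138
M3 S445
G01 X62.342 Y100.344 F1593
G01 X91.633 Y113.258
G01 X123.435 Y125.813
G01 X145.394 Y131.945
G01 X145.158 Y125.587
G0 X12.123 Y170.487
M3 S445
G01 X94.332 Y170.487 F1593
G01 X94.332 Y153.875
G01 X12.123 Y153.875
G01 X12.123 Y170.487
G0 X157.052 Y98.641
M3 S445
G01 X146.101 Y112.367 F1593
G01 X155.771 Y127.022
G01 X172.697 Y122.355
G01 X173.489 Y104.815
G01 X157.052 Y98.641
G0 X243.916 Y36.430
M3 S445
G01 X73.918 Y72.873 F1593
G01 X94.471 Y196.122
G01 X177.394 Y56.463
G01 X44.287 Y91.406
G01 X184.622 Y146.396
G01 X243.916 Y36.430
G0 X51.277 Y157.302
M3 S445
G01 X112.821 Y157.302 F1593
G01 X112.821 Y107.220
G01 X51.277 Y107.220
G01 X51.277 Y157.302
M5

Since the viewBox matches the mm dimensions, user units are millimetres directly. The only transform is the Y-flip y_m = 219.848 − y_svg.

Shape 1 is a circle drawn with `<circle>`. Its stroke #ff00ff means score at S445, F1593. After flipping Y the toolpath is (214.116,34.671) → (211.291,43.365) → (203.896,48.738) → (194.754,48.738) → (187.359,43.365) → (184.534,34.671) → (187.359,25.977) → (194.754,20.604) → (203.896,20.604) → (211.291,25.977) → (214.116,34.671), returning to the start.

Shape 2 is a closed polygon drawn with `<path>`. Its stroke #ff00ff means score at S445, F1593. After flipping Y the toolpath is (119.635,95.718) → (224.761,34.319) → (117.028,141.387) → (41.353,57.413) → (183.721,67.315) → (90.811,167.612) → (119.635,95.718), returning to the start.

Shape 3 is a line segment drawn with `<line>`. Its stroke #ff00ff means score at S445, F1593. After flipping Y the toolpath is (102.235,10.967) → (242.678,103.146).

Shape 4 is a cubic bezier drawn with `<path>`. Its stroke #ff00ff means score at S445, F1593. After flipping Y the toolpath is (47.912,93.138) → (62.342,100.344) → (91.633,113.258) → (123.435,125.813) → (145.394,131.945) → (145.158,125.587).

Shape 5 is a rectangle drawn with `<path>`. Its stroke #ff00ff means score at S445, F1593. After flipping Y the toolpath is (12.123,170.487) → (94.332,170.487) → (94.332,153.875) → (12.123,153.875) → (12.123,170.487), returning to the start.

Shape 6 is a regular polygon drawn with `<path>`. Its stroke #ff00ff means score at S445, F1593. After flipping Y the toolpath is (157.052,98.641) → (146.101,112.367) → (155.771,127.022) → (172.697,122.355) → (173.489,104.815) → (157.052,98.641), returning to the start.

Shape 7 is a closed polygon drawn with `<path>`. Its stroke #ff00ff means score at S445, F1593. After flipping Y the toolpath is (243.916,36.430) → (73.918,72.873) → (94.471,196.122) → (177.394,56.463) → (44.287,91.406) → (184.622,146.396) → (243.916,36.430), returning to the start.

Shape 8 is a rectangle drawn with `<rect>`. Its stroke #ff00ff means score at S445, F1593. After flipping Y the toolpath is (51.277,157.302) → (112.821,157.302) → (112.821,107.220) → (51.277,107.220) → (51.277,157.302), returning to the start.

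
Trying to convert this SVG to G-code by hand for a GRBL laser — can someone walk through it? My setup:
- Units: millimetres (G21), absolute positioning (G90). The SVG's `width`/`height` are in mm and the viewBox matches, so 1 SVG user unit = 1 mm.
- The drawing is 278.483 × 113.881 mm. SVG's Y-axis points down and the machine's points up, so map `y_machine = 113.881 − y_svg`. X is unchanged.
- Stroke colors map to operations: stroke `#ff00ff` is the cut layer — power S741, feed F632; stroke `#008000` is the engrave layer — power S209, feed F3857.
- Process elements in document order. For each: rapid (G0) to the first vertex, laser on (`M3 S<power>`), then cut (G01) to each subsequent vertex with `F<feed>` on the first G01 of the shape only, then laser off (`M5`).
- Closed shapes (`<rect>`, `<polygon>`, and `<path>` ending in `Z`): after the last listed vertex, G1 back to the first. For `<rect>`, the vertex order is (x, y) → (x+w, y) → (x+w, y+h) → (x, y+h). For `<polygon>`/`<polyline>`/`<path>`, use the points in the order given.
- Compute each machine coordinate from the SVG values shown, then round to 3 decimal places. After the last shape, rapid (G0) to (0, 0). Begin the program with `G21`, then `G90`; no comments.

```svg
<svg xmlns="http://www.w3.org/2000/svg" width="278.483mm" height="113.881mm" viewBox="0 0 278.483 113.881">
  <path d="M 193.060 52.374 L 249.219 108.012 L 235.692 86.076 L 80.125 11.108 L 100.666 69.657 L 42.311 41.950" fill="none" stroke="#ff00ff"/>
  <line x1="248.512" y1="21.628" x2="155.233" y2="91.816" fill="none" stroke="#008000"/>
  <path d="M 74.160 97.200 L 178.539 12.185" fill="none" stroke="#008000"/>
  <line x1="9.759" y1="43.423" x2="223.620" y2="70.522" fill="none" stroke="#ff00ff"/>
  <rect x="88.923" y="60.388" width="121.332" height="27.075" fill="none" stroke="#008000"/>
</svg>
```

G21
G90
G0 X193.060 Y61.507
M3 S741
G01 X249.219 Y5.869 F632
G01 X235.692 Y27.805
G01 X80.125 Y102.773
G01 X100.666 Y44.224
G01 X42.311 Y71.931
M5
G0 X248.512 Y92.253
M3 S209
G01 X155.233 Y22.065 F3857
M5
G0 X74.160 Y16.681
M3 S209
G01 X178.539 Y101.696 F3857
M5
G0 X9.759 Y70.458
M3 S741
G01 X223.620 Y43.359 F632
M5
G0 X88.923 Y53.493
M3 S209
G01 X210.255 Y53.493 F3857
G01 X210.255 Y26.418
G01 X88.923 Y26.418
G01 X88.923 Y53.493
M5
G0 X0.000 Y0.000

viewBox `0 0 278.483 113.881` with mm width/height → 1 unit = 1 mm. Flip: y_m = 113.881 − y_svg.

**Shape 1** — `<path>` open polyline, stroke `#ff00ff` → cut (S741, F632). Machine vertices: (193.060,61.507) → (249.219,5.869) → (235.692,27.805) → (80.125,102.773) → (100.666,44.224) → (42.311,71.931). Open path.

**Shape 2** — `<line>` line segment, stroke `#008000` → engrave (S209, F3857). Machine vertices: (248.512,92.253) → (155.233,22.065). Open path.

**Shape 3** — `<path>` line segment, stroke `#008000` → engrave (S209, F3857). Machine vertices: (74.160,16.681) → (178.539,101.696). Open path.

**Shape 4** — `<line>` line segment, stroke `#ff00ff` → cut (S741, F632). Machine vertices: (9.759,70.458) → (223.620,43.359). Open path.

**Shape 5** — `<rect>` rectangle, stroke `#008000` → engrave (S209, F3857). Machine vertices: (88.923,53.493) → (210.255,53.493) → (210.255,26.418) → (88.923,26.418) → (88.923,53.493). Closed: final G1 returns to the first vertex.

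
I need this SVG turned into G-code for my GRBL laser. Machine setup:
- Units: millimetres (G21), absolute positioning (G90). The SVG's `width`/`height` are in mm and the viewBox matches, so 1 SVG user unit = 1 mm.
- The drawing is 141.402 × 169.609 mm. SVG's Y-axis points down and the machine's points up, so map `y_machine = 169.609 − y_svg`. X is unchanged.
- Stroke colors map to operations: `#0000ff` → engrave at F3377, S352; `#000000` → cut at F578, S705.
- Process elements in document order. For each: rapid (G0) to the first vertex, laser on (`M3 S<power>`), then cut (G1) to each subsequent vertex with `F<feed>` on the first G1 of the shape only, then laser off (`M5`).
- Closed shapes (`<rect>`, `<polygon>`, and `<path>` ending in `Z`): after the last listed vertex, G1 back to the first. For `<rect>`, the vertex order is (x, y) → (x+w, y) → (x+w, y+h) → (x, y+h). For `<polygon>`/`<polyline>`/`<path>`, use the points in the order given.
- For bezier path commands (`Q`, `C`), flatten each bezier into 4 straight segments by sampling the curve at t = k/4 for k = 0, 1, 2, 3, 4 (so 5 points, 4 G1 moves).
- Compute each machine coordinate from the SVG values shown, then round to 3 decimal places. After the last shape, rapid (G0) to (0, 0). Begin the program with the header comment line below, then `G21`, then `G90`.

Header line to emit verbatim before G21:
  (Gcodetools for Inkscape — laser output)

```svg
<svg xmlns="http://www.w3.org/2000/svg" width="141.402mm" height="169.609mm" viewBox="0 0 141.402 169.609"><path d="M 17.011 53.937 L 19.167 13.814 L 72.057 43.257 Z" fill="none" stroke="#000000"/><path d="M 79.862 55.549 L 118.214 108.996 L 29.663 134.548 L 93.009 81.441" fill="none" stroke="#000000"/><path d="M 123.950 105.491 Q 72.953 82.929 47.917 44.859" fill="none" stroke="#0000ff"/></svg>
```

Since the viewBox matches the mm dimensions, user units are millimetres directly. The only transform is the Y-flip y_m = 169.609 − y_svg.

Shape 1 is a closed polygon drawn with `<path>`. Its stroke #000000 means cut at S705, F578. After flipping Y the toolpath is (17.011,115.672) → (19.167,155.795) → (72.057,126.352) → (17.011,115.672), returning to the start.

Shape 2 is a open polyline drawn with `<path>`. Its stroke #000000 means cut at S705, F578. After flipping Y the toolpath is (79.862,114.060) → (118.214,60.613) → (29.663,35.061) → (93.009,88.168).

Shape 3 is a quadratic bezier drawn with `<path>`. Its stroke #0000ff means engrave at S352, F3377. After flipping Y the toolpath is (123.950,64.118) → (100.074,76.368) → (79.443,90.557) → (62.058,106.684) → (47.917,124.750).

(Gcodetools for Inkscape — laser output)
G21
G90
G0 X17.011 Y115.672
M3 S705
G1 X19.167 Y155.795 F578
G1 X72.057 Y126.352
G1 X17.011 Y115.672
M5
G0 X79.862 Y114.060
M3 S705
G1 X118.214 Y60.613 F578
G1 X29.663 Y35.061
G1 X93.009 Y88.168
M5
G0 X123.950 Y64.118
M3 S352
G1 X100.074 Y76.368 F3377
G1 X79.443 Y90.557
G1 X62.058 Y106.684
G1 X47.917 Y124.750
M5
G0 X0.000 Y0.000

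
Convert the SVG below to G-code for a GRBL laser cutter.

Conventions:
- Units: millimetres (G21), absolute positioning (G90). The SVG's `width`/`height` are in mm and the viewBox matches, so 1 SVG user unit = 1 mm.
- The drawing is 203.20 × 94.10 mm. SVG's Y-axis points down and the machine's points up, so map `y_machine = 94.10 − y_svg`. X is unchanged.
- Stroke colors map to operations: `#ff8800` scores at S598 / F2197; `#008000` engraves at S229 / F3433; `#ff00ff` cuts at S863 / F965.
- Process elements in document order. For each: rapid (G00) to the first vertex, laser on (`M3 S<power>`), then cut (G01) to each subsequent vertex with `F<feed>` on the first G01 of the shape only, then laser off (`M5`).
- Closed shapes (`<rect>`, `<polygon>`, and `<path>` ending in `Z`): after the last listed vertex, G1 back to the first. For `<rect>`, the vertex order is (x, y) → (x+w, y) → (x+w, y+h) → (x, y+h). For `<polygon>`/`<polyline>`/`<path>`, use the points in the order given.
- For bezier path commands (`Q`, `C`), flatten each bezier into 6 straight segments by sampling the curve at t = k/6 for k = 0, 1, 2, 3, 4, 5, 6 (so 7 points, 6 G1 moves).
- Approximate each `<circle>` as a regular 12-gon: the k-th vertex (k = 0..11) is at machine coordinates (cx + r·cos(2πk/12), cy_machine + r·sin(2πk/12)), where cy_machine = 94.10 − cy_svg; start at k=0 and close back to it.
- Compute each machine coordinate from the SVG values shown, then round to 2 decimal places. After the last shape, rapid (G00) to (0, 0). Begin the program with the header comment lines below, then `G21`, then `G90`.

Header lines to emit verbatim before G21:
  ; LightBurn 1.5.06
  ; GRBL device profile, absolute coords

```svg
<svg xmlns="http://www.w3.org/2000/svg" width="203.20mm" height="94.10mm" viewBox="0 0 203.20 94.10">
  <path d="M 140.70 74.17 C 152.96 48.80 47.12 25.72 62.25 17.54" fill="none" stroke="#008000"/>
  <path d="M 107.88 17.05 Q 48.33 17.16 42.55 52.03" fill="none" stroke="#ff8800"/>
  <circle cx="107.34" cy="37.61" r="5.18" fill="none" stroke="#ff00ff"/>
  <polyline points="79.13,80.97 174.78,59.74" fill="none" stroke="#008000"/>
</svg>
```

; LightBurn 1.5.06
; GRBL device profile, absolute coords
G21
G90
G00 X140.70 Y19.93
M3 S229
G01 X138.10 Y32.37 F3433
G01 X122.45 Y44.07
G01 X100.40 Y54.69
G01 X78.59 Y63.88
G01 X63.66 Y71.29
G01 X62.25 Y76.56
M5
G00 X107.88 Y77.05
M3 S598
G01 X89.52 Y76.05 F2197
G01 X74.15 Y73.11
G01 X61.77 Y68.25
G01 X52.38 Y61.45
G01 X45.97 Y52.73
G01 X42.55 Y42.07
M5
G00 X112.52 Y56.49
M3 S863
G01 X111.83 Y59.08 F965
G01 X109.93 Y60.98
G01 X107.34 Y61.67
G01 X104.75 Y60.98
G01 X102.85 Y59.08
G01 X102.16 Y56.49
G01 X102.85 Y53.90
G01 X104.75 Y52.00
G01 X107.34 Y51.31
G01 X109.93 Y52.00
G01 X111.83 Y53.90
G01 X112.52 Y56.49
M5
G00 X79.13 Y13.13
M3 S229
G01 X174.78 Y34.36 F3433
M5
G00 X0.00 Y0.00

1 u = 1 mm; y_m = 94.10 − y.

[1] `<path>` cubic bezier, #008000→engrave S229 F3433: (140.70,19.93) → (138.10,32.37) → (122.45,44.07) → (100.40,54.69) → (78.59,63.88) → (63.66,71.29) → (62.25,76.56)

[2] `<path>` quadratic bezier, #ff8800→score S598 F2197: (107.88,77.05) → (89.52,76.05) → (74.15,73.11) → (61.77,68.25) → (52.38,61.45) → (45.97,52.73) → (42.55,42.07)

[3] `<circle>` circle, #ff00ff→cut S863 F965: (112.52,56.49) → (111.83,59.08) → (109.93,60.98) → (107.34,61.67) → (104.75,60.98) → (102.85,59.08) → (102.16,56.49) → (102.85,53.90) → (104.75,52.00) → (107.34,51.31) → (109.93,52.00) → (111.83,53.90) → (112.52,56.49) (closed)

[4] `<polyline>` line segment, #008000→engrave S229 F3433: (79.13,13.13) → (174.78,34.36)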